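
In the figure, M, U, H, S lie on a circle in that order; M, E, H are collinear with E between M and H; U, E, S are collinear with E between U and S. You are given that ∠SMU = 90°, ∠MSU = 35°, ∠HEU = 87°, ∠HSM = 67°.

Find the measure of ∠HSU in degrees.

∠HSU = 32°

1. ∠SHU = 90°  [cyclic MUHS, opposite ∠M+∠H]
2. ∠MHU = 35°  [same arc MU]
3. ∠HUS = 58°  [△UEH]
4. ∠HSU = 32°  [△UHS]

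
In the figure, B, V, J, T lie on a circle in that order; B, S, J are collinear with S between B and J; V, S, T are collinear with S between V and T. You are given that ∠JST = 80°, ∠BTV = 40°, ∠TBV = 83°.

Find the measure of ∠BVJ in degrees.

∠BVJ = 97°

1. ∠BSV = 80°  [vertical angles at S]
2. ∠BJV = 40°  [same arc BV]
3. ∠BVT = 57°  [△BVT]
4. ∠JBV = 43°  [△BSV]
5. ∠BVJ = 97°  [△BVJ]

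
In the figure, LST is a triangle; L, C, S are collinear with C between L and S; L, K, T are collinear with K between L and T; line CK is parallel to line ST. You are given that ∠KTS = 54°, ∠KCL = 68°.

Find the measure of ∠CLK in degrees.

1. ∠LTS = 54°  [K on ray TL]
2. ∠LST = 68°  [CK∥ST, corresponding at C]
3. ∠SLT = 58°  [△LST]
4. ∠CLK = 58°  [C on LS, K on LT]

∠CLK = 58°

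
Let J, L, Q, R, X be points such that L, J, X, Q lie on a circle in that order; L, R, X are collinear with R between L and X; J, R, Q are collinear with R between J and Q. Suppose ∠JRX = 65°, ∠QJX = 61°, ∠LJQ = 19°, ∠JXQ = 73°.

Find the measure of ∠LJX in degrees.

∠LJX = 80°

1. ∠JRL = 115°  [linear pair at R on LX]
2. ∠JXL = 54°  [△JRX]
3. ∠JLX = 46°  [△LRJ]
4. ∠LJX = 80°  [△LJX]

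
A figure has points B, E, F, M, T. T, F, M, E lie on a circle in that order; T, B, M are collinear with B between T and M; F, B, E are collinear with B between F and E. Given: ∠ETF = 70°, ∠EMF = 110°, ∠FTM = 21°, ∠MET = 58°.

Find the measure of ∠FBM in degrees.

∠FBM = 94°

1. ∠FEM = 21°  [same arc FM]
2. ∠MFT = 122°  [cyclic TFME, opposite ∠F+∠E]
3. ∠EFM = 49°  [△FME]
4. ∠FMT = 37°  [△TFM]
5. ∠FBM = 94°  [△FBM]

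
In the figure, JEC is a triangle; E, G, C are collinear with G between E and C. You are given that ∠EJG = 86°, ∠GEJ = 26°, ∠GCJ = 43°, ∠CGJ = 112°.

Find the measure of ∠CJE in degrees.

∠CJE = 111°

1. ∠CEJ = 26°  [G on ray EC]
2. ∠ECJ = 43°  [G on ray CE]
3. ∠CJE = 111°  [△JEC]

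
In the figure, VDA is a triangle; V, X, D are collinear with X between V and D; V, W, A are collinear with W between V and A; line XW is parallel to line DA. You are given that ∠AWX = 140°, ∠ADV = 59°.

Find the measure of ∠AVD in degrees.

1. ∠VWX = 40°  [linear pair at W on VA]
2. ∠VXW = 59°  [XW∥DA, corresponding at X]
3. ∠WVX = 81°  [△VXW]
4. ∠AVD = 81°  [X on VD, W on VA]

∠AVD = 81°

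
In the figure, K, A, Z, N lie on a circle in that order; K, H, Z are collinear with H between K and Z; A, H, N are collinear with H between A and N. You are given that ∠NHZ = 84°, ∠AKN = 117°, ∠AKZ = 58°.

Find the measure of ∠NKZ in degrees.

∠NKZ = 59°

1. ∠AZN = 63°  [cyclic KAZN, opposite ∠K+∠Z]
2. ∠ANZ = 58°  [same arc AZ]
3. ∠NAZ = 59°  [△AZN]
4. ∠NKZ = 59°  [same arc ZN]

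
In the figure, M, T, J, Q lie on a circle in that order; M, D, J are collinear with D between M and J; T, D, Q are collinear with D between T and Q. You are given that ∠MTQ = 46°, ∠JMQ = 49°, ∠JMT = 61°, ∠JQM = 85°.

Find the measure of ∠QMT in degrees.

1. ∠JTQ = 49°  [same arc JQ]
2. ∠JQT = 61°  [same arc TJ]
3. ∠QJT = 70°  [△TJQ]
4. ∠QMT = 110°  [cyclic MTJQ, opposite ∠M+∠J]

∠QMT = 110°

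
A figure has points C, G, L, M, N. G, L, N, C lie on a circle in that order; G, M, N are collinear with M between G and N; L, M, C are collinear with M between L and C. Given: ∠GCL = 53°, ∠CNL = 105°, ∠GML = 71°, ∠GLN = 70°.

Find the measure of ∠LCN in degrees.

∠LCN = 57°

1. ∠GNL = 53°  [same arc GL]
2. ∠LGN = 57°  [△GLN]
3. ∠LCN = 57°  [same arc LN]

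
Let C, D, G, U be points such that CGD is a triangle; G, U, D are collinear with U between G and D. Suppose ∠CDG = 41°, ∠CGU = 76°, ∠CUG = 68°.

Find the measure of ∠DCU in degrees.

∠DCU = 27°

1. ∠CDU = 41°  [U on ray DG]
2. ∠CUD = 112°  [linear pair at U on GD]
3. ∠DCU = 27°  [△CUD]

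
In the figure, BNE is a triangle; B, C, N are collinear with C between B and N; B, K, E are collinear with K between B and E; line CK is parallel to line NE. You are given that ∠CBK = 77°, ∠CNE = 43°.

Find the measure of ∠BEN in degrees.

∠BEN = 60°

1. ∠EBN = 77°  [C on BN, K on BE]
2. ∠BNE = 43°  [C on ray NB]
3. ∠BEN = 60°  [△BNE]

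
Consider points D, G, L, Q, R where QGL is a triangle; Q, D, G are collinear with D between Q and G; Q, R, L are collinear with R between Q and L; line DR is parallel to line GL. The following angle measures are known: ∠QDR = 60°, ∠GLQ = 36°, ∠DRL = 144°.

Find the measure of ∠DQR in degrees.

∠DQR = 84°

1. ∠LGQ = 60°  [DR∥GL, corresponding at D]
2. ∠GQL = 84°  [△QGL]
3. ∠DQR = 84°  [D on QG, R on QL]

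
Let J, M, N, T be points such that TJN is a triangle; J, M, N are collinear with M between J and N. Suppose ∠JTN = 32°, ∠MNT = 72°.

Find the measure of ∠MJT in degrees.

∠MJT = 76°

1. ∠JNT = 72°  [M on ray NJ]
2. ∠NJT = 76°  [△TJN]
3. ∠MJT = 76°  [M on ray JN]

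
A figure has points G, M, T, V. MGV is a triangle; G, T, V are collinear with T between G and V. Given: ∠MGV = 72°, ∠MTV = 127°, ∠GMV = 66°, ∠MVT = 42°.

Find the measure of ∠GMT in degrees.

1. ∠MGT = 72°  [T on ray GV]
2. ∠GTM = 53°  [linear pair at T on GV]
3. ∠GMT = 55°  [△MGT]

∠GMT = 55°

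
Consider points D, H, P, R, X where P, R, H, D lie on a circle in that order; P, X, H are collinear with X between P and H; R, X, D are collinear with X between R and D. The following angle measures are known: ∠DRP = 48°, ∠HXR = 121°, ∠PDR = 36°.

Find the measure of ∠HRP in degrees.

∠HRP = 71°

1. ∠PXR = 59°  [linear pair at X on PH]
2. ∠PHR = 36°  [same arc PR]
3. ∠HPR = 73°  [△PXR]
4. ∠HRP = 71°  [△PRH]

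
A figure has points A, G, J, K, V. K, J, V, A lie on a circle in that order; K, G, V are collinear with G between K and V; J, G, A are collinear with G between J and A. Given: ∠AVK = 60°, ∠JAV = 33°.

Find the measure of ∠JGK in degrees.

∠JGK = 87°

1. ∠AJK = 60°  [same arc KA]
2. ∠JKV = 33°  [same arc JV]
3. ∠JGK = 87°  [△KGJ]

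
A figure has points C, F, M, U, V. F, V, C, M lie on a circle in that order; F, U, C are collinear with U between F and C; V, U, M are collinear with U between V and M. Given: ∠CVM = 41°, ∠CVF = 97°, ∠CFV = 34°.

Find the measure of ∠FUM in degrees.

1. ∠CFM = 41°  [same arc CM]
2. ∠FCV = 49°  [△FVC]
3. ∠FMV = 49°  [same arc FV]
4. ∠FUM = 90°  [△FUM]

∠FUM = 90°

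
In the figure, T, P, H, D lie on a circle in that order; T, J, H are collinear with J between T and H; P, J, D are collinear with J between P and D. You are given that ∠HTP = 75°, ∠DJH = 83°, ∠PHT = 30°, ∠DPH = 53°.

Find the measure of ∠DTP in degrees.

1. ∠PJT = 83°  [vertical angles at J]
2. ∠PDT = 30°  [same arc TP]
3. ∠DPT = 22°  [△TJP]
4. ∠DTP = 128°  [△TPD]

∠DTP = 128°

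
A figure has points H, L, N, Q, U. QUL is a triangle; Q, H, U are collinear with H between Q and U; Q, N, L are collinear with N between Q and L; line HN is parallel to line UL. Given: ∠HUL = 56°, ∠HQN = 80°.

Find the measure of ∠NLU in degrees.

∠NLU = 44°

1. ∠LUQ = 56°  [H on ray UQ]
2. ∠LQU = 80°  [H on QU, N on QL]
3. ∠QLU = 44°  [△QUL]
4. ∠NLU = 44°  [N on ray LQ]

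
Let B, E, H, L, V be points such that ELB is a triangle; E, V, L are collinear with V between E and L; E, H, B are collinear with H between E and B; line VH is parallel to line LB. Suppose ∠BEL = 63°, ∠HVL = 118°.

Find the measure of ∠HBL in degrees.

∠HBL = 55°

1. ∠HEV = 63°  [V on EL, H on EB]
2. ∠EVH = 62°  [linear pair at V on EL]
3. ∠EHV = 55°  [△EVH]
4. ∠BHV = 125°  [linear pair at H on EB]
5. ∠HBL = 55°  [VH∥LB, co-interior at B–H]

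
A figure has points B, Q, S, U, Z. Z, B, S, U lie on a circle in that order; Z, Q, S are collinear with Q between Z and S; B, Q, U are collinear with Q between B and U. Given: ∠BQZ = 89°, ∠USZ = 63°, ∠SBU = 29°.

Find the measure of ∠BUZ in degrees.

1. ∠SQU = 89°  [vertical angles at Q]
2. ∠SZU = 29°  [same arc SU]
3. ∠UQZ = 91°  [linear pair at Q on ZS]
4. ∠BUZ = 60°  [△ZQU]

∠BUZ = 60°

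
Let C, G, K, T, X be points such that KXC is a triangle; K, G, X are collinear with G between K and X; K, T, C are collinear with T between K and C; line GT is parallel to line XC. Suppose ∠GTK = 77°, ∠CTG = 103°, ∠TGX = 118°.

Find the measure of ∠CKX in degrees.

∠CKX = 41°

1. ∠KGT = 62°  [linear pair at G on KX]
2. ∠GKT = 41°  [△KGT]
3. ∠CKX = 41°  [G on KX, T on KC]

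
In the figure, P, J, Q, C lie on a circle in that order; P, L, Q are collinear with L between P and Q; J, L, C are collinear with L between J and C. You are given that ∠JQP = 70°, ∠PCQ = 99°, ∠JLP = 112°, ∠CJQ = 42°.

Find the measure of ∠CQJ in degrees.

1. ∠PJQ = 81°  [cyclic PJQC, opposite ∠J+∠C]
2. ∠JPQ = 29°  [△PJQ]
3. ∠JCQ = 29°  [same arc JQ]
4. ∠CQJ = 109°  [△JQC]

∠CQJ = 109°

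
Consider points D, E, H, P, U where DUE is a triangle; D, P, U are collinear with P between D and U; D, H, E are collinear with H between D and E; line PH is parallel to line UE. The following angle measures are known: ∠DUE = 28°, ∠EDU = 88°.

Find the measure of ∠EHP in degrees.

∠EHP = 116°

1. ∠DEU = 64°  [△DUE]
2. ∠DHP = 64°  [PH∥UE, corresponding at H]
3. ∠EHP = 116°  [linear pair at H on DE]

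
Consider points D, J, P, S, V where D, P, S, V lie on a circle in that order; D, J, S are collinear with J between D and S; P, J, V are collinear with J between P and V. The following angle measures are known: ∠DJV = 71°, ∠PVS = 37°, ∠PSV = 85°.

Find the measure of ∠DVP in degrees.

1. ∠PJS = 71°  [vertical angles at J]
2. ∠PDS = 37°  [same arc PS]
3. ∠PDV = 95°  [cyclic DPSV, opposite ∠D+∠S]
4. ∠DJP = 109°  [linear pair at J on DS]
5. ∠DPV = 34°  [△DJP]
6. ∠DVP = 51°  [△DPV]

∠DVP = 51°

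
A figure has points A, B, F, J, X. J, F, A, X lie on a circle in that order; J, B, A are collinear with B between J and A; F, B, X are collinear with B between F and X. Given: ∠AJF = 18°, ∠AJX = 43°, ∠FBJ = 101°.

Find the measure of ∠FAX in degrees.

1. ∠AXF = 18°  [same arc FA]
2. ∠AFX = 43°  [same arc AX]
3. ∠FAX = 119°  [△FAX]

∠FAX = 119°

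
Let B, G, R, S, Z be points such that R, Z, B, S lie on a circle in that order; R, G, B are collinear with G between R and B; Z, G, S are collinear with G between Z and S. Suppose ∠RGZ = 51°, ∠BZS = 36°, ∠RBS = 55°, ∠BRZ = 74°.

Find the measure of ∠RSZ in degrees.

1. ∠BGS = 51°  [vertical angles at G]
2. ∠BRS = 36°  [same arc BS]
3. ∠RGS = 129°  [linear pair at G on RB]
4. ∠RSZ = 15°  [△RGS]

∠RSZ = 15°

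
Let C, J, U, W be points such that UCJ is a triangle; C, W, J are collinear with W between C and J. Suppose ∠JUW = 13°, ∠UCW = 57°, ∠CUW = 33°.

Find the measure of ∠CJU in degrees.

∠CJU = 77°

1. ∠CWU = 90°  [△UCW]
2. ∠JWU = 90°  [linear pair at W on CJ]
3. ∠UJW = 77°  [△UWJ]
4. ∠CJU = 77°  [W on ray JC]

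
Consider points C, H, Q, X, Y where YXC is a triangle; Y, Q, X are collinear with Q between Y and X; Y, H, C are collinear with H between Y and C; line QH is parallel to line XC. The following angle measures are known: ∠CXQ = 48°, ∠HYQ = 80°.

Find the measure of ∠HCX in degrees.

∠HCX = 52°

1. ∠CXY = 48°  [Q on ray XY]
2. ∠CYX = 80°  [Q on YX, H on YC]
3. ∠XCY = 52°  [△YXC]
4. ∠HCX = 52°  [H on ray CY]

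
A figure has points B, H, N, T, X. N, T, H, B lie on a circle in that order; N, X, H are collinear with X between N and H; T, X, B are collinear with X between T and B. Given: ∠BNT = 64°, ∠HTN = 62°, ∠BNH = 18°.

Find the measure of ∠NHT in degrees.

∠NHT = 72°

1. ∠BHT = 116°  [cyclic NTHB, opposite ∠N+∠H]
2. ∠BTH = 18°  [same arc HB]
3. ∠HBT = 46°  [△THB]
4. ∠HNT = 46°  [same arc TH]
5. ∠NHT = 72°  [△NTH]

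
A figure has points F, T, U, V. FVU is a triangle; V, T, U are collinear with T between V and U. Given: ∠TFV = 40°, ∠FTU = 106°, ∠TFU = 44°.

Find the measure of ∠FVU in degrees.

∠FVU = 66°

1. ∠FTV = 74°  [linear pair at T on VU]
2. ∠FVT = 66°  [△FVT]
3. ∠FVU = 66°  [T on ray VU]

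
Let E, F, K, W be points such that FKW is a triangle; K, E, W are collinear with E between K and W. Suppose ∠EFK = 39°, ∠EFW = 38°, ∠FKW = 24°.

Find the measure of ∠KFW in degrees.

∠KFW = 77°

1. ∠EKF = 24°  [E on ray KW]
2. ∠FEK = 117°  [△FKE]
3. ∠FEW = 63°  [linear pair at E on KW]
4. ∠EWF = 79°  [△FEW]
5. ∠FWK = 79°  [E on ray WK]
6. ∠KFW = 77°  [△FKW]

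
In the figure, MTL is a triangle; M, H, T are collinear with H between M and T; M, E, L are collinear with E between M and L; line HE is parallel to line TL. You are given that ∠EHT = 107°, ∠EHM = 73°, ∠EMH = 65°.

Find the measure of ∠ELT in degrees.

1. ∠HEM = 42°  [△MHE]
2. ∠HEL = 138°  [linear pair at E on ML]
3. ∠ELT = 42°  [HE∥TL, co-interior at L–E]

∠ELT = 42°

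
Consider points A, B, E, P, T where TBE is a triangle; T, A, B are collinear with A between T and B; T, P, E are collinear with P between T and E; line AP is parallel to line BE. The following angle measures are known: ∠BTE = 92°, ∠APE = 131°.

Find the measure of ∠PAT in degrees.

1. ∠ATP = 92°  [A on TB, P on TE]
2. ∠APT = 49°  [linear pair at P on TE]
3. ∠PAT = 39°  [△TAP]

∠PAT = 39°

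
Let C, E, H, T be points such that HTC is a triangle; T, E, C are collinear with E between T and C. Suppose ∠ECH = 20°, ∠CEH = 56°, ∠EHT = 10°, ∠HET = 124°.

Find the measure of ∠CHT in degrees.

∠CHT = 114°

1. ∠HCT = 20°  [E on ray CT]
2. ∠ETH = 46°  [△HTE]
3. ∠CTH = 46°  [E on ray TC]
4. ∠CHT = 114°  [△HTC]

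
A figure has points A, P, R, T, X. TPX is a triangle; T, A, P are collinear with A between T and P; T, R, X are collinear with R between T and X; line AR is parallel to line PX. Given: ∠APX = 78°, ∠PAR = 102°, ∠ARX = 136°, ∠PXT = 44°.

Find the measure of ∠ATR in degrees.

1. ∠RAT = 78°  [linear pair at A on TP]
2. ∠ART = 44°  [linear pair at R on TX]
3. ∠ATR = 58°  [△TAR]

∠ATR = 58°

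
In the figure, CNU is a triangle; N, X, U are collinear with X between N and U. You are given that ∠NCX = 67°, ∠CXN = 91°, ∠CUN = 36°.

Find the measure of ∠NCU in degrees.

∠NCU = 122°

1. ∠CNX = 22°  [△CNX]
2. ∠CNU = 22°  [X on ray NU]
3. ∠NCU = 122°  [△CNU]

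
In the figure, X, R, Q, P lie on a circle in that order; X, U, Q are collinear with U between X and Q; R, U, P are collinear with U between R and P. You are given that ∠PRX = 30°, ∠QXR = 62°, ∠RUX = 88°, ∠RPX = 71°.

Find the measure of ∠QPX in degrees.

1. ∠RQX = 71°  [same arc XR]
2. ∠QRX = 47°  [△XRQ]
3. ∠QPX = 133°  [cyclic XRQP, opposite ∠R+∠P]

∠QPX = 133°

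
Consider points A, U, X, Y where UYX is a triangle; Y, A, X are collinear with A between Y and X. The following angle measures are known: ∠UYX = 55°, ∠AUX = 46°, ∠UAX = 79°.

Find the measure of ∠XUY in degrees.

∠XUY = 70°

1. ∠AXU = 55°  [△UAX]
2. ∠UXY = 55°  [A on ray XY]
3. ∠XUY = 70°  [△UYX]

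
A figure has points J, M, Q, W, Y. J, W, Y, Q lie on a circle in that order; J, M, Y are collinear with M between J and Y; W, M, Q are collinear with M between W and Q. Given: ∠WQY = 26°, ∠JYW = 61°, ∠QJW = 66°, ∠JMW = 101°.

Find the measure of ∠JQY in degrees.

∠JQY = 87°

1. ∠WJY = 26°  [same arc WY]
2. ∠JWY = 93°  [△JWY]
3. ∠JQY = 87°  [cyclic JWYQ, opposite ∠W+∠Q]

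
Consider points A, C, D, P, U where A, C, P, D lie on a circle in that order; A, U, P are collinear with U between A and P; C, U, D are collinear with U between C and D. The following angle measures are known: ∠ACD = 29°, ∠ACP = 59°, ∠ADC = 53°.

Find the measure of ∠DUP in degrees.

1. ∠APD = 29°  [same arc AD]
2. ∠ADP = 121°  [cyclic ACPD, opposite ∠C+∠D]
3. ∠DAP = 30°  [△APD]
4. ∠AUD = 97°  [△AUD]
5. ∠DUP = 83°  [linear pair at U on AP]

∠DUP = 83°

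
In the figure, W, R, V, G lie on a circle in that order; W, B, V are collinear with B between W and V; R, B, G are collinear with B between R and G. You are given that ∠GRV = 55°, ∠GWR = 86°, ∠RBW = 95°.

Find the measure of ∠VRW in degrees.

∠VRW = 109°

1. ∠GVR = 94°  [cyclic WRVG, opposite ∠W+∠V]
2. ∠RBV = 85°  [linear pair at B on WV]
3. ∠RGV = 31°  [△RVG]
4. ∠RVW = 40°  [△RBV]
5. ∠RWV = 31°  [same arc RV]
6. ∠VRW = 109°  [△WRV]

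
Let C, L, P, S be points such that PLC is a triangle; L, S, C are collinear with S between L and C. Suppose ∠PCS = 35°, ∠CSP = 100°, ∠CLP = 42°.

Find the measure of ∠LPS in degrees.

1. ∠LSP = 80°  [linear pair at S on LC]
2. ∠PLS = 42°  [S on ray LC]
3. ∠LPS = 58°  [△PLS]

∠LPS = 58°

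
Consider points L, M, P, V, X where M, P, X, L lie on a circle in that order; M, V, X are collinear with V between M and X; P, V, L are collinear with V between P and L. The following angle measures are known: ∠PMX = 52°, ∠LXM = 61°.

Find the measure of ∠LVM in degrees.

1. ∠PLX = 52°  [same arc PX]
2. ∠LVX = 67°  [△XVL]
3. ∠LVM = 113°  [linear pair at V on MX]

∠LVM = 113°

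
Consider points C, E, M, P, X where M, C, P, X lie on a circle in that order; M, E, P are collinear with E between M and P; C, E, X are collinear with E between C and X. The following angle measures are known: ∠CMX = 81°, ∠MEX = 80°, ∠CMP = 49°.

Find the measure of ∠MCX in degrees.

∠MCX = 31°

1. ∠CEP = 80°  [vertical angles at E]
2. ∠CEM = 100°  [linear pair at E on MP]
3. ∠MCX = 31°  [△MEC]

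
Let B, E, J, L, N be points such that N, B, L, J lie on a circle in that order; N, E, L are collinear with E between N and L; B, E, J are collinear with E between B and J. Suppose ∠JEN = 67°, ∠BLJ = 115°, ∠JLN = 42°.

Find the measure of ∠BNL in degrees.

1. ∠BEL = 67°  [vertical angles at E]
2. ∠JBN = 42°  [same arc NJ]
3. ∠BEN = 113°  [linear pair at E on NL]
4. ∠BNL = 25°  [△NEB]

∠BNL = 25°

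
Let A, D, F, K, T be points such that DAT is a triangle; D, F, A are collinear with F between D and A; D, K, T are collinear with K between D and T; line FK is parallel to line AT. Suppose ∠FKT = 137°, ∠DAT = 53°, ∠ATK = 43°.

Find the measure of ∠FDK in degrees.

1. ∠DKF = 43°  [linear pair at K on DT]
2. ∠DFK = 53°  [FK∥AT, corresponding at F]
3. ∠FDK = 84°  [△DFK]

∠FDK = 84°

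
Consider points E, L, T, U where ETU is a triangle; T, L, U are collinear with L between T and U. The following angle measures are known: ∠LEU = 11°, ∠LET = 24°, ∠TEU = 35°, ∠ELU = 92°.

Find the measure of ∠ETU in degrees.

∠ETU = 68°

1. ∠EUL = 77°  [△ELU]
2. ∠EUT = 77°  [L on ray UT]
3. ∠ETU = 68°  [△ETU]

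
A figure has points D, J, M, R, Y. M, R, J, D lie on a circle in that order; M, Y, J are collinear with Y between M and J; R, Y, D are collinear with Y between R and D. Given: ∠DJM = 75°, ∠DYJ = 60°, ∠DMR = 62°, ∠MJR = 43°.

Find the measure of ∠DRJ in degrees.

1. ∠JDR = 45°  [△JYD]
2. ∠DJR = 118°  [cyclic MRJD, opposite ∠M+∠J]
3. ∠DRJ = 17°  [△RJD]

∠DRJ = 17°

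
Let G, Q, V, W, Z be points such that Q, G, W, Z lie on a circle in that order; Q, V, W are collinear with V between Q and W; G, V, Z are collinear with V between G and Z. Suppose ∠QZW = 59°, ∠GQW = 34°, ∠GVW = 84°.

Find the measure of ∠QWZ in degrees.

∠QWZ = 50°

1. ∠GZW = 34°  [same arc GW]
2. ∠QVZ = 84°  [vertical angles at V]
3. ∠WVZ = 96°  [linear pair at V on QW]
4. ∠QWZ = 50°  [△WVZ]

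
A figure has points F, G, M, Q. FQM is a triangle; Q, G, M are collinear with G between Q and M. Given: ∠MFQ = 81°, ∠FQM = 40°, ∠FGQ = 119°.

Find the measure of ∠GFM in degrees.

1. ∠FMQ = 59°  [△FQM]
2. ∠FGM = 61°  [linear pair at G on QM]
3. ∠FMG = 59°  [G on ray MQ]
4. ∠GFM = 60°  [△FGM]

∠GFM = 60°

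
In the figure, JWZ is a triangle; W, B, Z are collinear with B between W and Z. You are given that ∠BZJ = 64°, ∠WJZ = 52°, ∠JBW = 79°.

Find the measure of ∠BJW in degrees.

∠BJW = 37°

1. ∠JZW = 64°  [B on ray ZW]
2. ∠JWZ = 64°  [△JWZ]
3. ∠BWJ = 64°  [B on ray WZ]
4. ∠BJW = 37°  [△JWB]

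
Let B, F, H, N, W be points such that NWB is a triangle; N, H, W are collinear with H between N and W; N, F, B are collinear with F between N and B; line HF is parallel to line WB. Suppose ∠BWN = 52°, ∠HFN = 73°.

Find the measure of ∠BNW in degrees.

1. ∠FHN = 52°  [HF∥WB, corresponding at H]
2. ∠FNH = 55°  [△NHF]
3. ∠BNW = 55°  [H on NW, F on NB]

∠BNW = 55°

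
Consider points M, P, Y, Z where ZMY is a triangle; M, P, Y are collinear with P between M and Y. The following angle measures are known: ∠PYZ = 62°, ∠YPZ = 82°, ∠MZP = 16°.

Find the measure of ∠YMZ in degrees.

∠YMZ = 66°

1. ∠MPZ = 98°  [linear pair at P on MY]
2. ∠PMZ = 66°  [△ZMP]
3. ∠YMZ = 66°  [P on ray MY]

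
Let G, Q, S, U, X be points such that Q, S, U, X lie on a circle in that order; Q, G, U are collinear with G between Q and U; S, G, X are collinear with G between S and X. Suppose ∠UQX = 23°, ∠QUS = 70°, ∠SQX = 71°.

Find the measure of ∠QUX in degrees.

1. ∠QXS = 70°  [same arc QS]
2. ∠QSX = 39°  [△QSX]
3. ∠QUX = 39°  [same arc QX]

∠QUX = 39°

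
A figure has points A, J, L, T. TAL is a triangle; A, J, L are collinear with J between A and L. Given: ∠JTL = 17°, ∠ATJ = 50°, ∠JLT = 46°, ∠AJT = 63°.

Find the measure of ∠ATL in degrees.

∠ATL = 67°

1. ∠JAT = 67°  [△TAJ]
2. ∠ALT = 46°  [J on ray LA]
3. ∠LAT = 67°  [J on ray AL]
4. ∠ATL = 67°  [△TAL]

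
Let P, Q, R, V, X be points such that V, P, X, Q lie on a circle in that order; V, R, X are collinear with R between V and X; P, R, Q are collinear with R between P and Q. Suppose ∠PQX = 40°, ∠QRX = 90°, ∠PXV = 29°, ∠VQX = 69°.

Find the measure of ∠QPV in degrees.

1. ∠PVX = 40°  [same arc PX]
2. ∠PRV = 90°  [vertical angles at R]
3. ∠QPV = 50°  [△VRP]

∠QPV = 50°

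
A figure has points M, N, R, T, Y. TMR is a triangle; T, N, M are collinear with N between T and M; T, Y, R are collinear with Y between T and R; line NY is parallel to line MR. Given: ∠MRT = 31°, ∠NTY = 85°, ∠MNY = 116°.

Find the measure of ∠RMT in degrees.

1. ∠NYT = 31°  [NY∥MR, corresponding at Y]
2. ∠TNY = 64°  [△TNY]
3. ∠RMT = 64°  [NY∥MR, corresponding at N]

∠RMT = 64°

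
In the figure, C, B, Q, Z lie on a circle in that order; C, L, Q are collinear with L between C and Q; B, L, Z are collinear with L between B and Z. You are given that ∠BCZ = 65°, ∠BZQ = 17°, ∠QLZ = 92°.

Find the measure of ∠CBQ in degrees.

∠CBQ = 119°

1. ∠BQZ = 115°  [cyclic CBQZ, opposite ∠C+∠Q]
2. ∠QBZ = 48°  [△BQZ]
3. ∠CQZ = 71°  [△QLZ]
4. ∠QCZ = 48°  [same arc QZ]
5. ∠CZQ = 61°  [△CQZ]
6. ∠CBQ = 119°  [cyclic CBQZ, opposite ∠B+∠Z]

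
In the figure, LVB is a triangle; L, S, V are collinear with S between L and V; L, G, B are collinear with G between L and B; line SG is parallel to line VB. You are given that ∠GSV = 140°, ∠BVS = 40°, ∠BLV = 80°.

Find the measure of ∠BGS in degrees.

1. ∠GSL = 40°  [linear pair at S on LV]
2. ∠GLS = 80°  [S on LV, G on LB]
3. ∠LGS = 60°  [△LSG]
4. ∠BGS = 120°  [linear pair at G on LB]

∠BGS = 120°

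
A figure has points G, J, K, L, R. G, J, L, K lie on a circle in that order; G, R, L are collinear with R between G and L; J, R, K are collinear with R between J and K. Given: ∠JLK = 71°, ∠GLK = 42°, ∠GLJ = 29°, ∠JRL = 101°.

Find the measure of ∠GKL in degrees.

∠GKL = 88°

1. ∠GKJ = 29°  [same arc GJ]
2. ∠GRK = 101°  [vertical angles at R]
3. ∠KGL = 50°  [△GRK]
4. ∠GKL = 88°  [△GLK]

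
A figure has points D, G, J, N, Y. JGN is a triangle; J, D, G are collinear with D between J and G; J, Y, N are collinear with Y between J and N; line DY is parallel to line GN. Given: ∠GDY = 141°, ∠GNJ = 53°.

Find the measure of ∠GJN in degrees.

1. ∠JDY = 39°  [linear pair at D on JG]
2. ∠DYJ = 53°  [DY∥GN, corresponding at Y]
3. ∠DJY = 88°  [△JDY]
4. ∠GJN = 88°  [D on JG, Y on JN]

∠GJN = 88°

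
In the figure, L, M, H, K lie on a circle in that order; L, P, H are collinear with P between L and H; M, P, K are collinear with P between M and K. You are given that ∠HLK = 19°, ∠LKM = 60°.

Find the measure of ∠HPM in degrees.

1. ∠HMK = 19°  [same arc HK]
2. ∠LHM = 60°  [same arc LM]
3. ∠HPM = 101°  [△MPH]

∠HPM = 101°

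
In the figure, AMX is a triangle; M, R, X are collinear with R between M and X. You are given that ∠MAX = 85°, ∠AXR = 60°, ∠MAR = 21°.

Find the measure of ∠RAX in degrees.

1. ∠AXM = 60°  [R on ray XM]
2. ∠AMX = 35°  [△AMX]
3. ∠AMR = 35°  [R on ray MX]
4. ∠ARM = 124°  [△AMR]
5. ∠ARX = 56°  [linear pair at R on MX]
6. ∠RAX = 64°  [△ARX]

∠RAX = 64°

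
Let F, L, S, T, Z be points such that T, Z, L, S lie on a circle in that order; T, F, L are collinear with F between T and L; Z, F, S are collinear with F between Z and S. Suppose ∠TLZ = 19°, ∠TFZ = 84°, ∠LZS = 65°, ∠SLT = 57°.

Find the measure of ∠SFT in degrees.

1. ∠TSZ = 19°  [same arc TZ]
2. ∠LTS = 65°  [same arc LS]
3. ∠SFT = 96°  [△TFS]

∠SFT = 96°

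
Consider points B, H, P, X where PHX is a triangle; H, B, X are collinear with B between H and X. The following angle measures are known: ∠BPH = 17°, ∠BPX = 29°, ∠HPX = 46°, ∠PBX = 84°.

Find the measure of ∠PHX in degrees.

1. ∠BXP = 67°  [△PBX]
2. ∠HXP = 67°  [B on ray XH]
3. ∠PHX = 67°  [△PHX]

∠PHX = 67°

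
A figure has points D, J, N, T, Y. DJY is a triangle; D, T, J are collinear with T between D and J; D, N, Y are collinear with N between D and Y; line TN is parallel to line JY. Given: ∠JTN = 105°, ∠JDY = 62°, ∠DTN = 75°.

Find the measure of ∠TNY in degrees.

∠TNY = 137°

1. ∠NDT = 62°  [T on DJ, N on DY]
2. ∠DNT = 43°  [△DTN]
3. ∠TNY = 137°  [linear pair at N on DY]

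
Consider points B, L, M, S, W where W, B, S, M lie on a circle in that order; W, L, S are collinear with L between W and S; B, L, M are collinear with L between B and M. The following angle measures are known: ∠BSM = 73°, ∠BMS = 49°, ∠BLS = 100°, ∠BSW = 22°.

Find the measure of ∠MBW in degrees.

1. ∠BWM = 107°  [cyclic WBSM, opposite ∠W+∠S]
2. ∠BMW = 22°  [same arc WB]
3. ∠MBW = 51°  [△WBM]

∠MBW = 51°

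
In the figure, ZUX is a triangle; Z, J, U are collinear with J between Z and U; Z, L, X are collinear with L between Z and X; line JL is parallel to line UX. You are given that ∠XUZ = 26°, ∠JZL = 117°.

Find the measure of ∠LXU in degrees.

∠LXU = 37°

1. ∠LJZ = 26°  [JL∥UX, corresponding at J]
2. ∠JLZ = 37°  [△ZJL]
3. ∠JLX = 143°  [linear pair at L on ZX]
4. ∠LXU = 37°  [JL∥UX, co-interior at X–L]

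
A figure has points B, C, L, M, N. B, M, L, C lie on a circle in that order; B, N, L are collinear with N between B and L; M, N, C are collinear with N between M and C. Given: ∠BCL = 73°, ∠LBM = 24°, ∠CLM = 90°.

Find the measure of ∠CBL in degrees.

∠CBL = 66°

1. ∠LCM = 24°  [same arc ML]
2. ∠CML = 66°  [△MLC]
3. ∠CBL = 66°  [same arc LC]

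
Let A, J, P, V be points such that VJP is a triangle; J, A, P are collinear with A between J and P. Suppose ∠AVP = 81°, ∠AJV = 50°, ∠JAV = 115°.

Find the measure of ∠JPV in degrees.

∠JPV = 34°

1. ∠PAV = 65°  [linear pair at A on JP]
2. ∠APV = 34°  [△VAP]
3. ∠JPV = 34°  [A on ray PJ]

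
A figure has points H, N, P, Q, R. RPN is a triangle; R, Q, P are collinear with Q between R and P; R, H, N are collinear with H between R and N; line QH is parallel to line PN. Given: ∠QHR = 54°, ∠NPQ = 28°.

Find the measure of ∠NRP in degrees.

1. ∠PNR = 54°  [QH∥PN, corresponding at H]
2. ∠NPR = 28°  [Q on ray PR]
3. ∠NRP = 98°  [△RPN]

∠NRP = 98°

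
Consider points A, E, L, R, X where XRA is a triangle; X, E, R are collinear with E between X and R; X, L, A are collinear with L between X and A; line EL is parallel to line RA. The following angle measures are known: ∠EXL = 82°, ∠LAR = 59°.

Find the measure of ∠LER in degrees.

∠LER = 141°

1. ∠AXR = 82°  [E on XR, L on XA]
2. ∠RAX = 59°  [L on ray AX]
3. ∠ARX = 39°  [△XRA]
4. ∠LEX = 39°  [EL∥RA, corresponding at E]
5. ∠LER = 141°  [linear pair at E on XR]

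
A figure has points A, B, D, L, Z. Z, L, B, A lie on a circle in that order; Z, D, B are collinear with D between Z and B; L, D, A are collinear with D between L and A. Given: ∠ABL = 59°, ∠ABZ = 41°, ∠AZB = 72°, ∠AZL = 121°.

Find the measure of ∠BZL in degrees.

∠BZL = 49°

1. ∠ALZ = 41°  [same arc ZA]
2. ∠BAZ = 67°  [△ZBA]
3. ∠LAZ = 18°  [△ZLA]
4. ∠BLZ = 113°  [cyclic ZLBA, opposite ∠L+∠A]
5. ∠LBZ = 18°  [same arc ZL]
6. ∠BZL = 49°  [△ZLB]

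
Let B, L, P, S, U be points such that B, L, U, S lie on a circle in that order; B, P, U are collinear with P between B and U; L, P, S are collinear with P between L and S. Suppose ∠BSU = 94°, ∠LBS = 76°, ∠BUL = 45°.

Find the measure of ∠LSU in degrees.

∠LSU = 49°

1. ∠BLU = 86°  [cyclic BLUS, opposite ∠L+∠S]
2. ∠LBU = 49°  [△BLU]
3. ∠LSU = 49°  [same arc LU]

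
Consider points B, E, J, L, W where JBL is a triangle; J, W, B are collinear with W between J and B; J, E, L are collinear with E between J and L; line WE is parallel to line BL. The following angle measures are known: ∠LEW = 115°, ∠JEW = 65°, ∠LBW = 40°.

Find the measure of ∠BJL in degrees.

∠BJL = 75°

1. ∠BLJ = 65°  [WE∥BL, corresponding at E]
2. ∠JBL = 40°  [W on ray BJ]
3. ∠BJL = 75°  [△JBL]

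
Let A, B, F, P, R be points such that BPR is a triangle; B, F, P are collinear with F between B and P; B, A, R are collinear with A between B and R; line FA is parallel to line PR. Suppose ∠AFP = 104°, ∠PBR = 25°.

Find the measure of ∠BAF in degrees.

∠BAF = 79°

1. ∠AFB = 76°  [linear pair at F on BP]
2. ∠ABF = 25°  [F on BP, A on BR]
3. ∠BAF = 79°  [△BFA]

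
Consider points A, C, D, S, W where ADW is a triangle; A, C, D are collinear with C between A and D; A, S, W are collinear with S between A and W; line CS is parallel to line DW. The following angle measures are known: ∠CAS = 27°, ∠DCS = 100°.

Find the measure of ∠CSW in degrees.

∠CSW = 107°

1. ∠ACS = 80°  [linear pair at C on AD]
2. ∠ASC = 73°  [△ACS]
3. ∠CSW = 107°  [linear pair at S on AW]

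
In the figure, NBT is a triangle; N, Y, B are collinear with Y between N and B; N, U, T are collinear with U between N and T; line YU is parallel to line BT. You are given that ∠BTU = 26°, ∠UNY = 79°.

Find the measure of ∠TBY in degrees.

1. ∠BTN = 26°  [U on ray TN]
2. ∠BNT = 79°  [Y on NB, U on NT]
3. ∠NBT = 75°  [△NBT]
4. ∠TBY = 75°  [Y on ray BN]

∠TBY = 75°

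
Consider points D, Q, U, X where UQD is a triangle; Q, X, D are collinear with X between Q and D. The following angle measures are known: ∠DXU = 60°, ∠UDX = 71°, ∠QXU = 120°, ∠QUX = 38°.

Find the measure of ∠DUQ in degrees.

∠DUQ = 87°

1. ∠QDU = 71°  [X on ray DQ]
2. ∠UQX = 22°  [△UQX]
3. ∠DQU = 22°  [X on ray QD]
4. ∠DUQ = 87°  [△UQD]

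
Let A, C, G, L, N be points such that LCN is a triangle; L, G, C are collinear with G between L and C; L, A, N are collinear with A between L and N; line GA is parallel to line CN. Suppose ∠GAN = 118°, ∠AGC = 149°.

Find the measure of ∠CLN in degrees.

1. ∠GAL = 62°  [linear pair at A on LN]
2. ∠AGL = 31°  [linear pair at G on LC]
3. ∠ALG = 87°  [△LGA]
4. ∠CLN = 87°  [G on LC, A on LN]

∠CLN = 87°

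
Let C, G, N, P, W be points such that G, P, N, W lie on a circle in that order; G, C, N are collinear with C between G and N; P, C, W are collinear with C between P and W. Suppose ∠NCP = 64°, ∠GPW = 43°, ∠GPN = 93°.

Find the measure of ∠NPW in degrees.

∠NPW = 50°

1. ∠GCP = 116°  [linear pair at C on GN]
2. ∠NGP = 21°  [△GCP]
3. ∠GNP = 66°  [△GPN]
4. ∠NPW = 50°  [△PCN]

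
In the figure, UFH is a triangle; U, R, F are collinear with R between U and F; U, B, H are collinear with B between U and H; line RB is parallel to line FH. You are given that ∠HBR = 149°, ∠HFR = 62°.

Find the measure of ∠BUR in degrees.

1. ∠RBU = 31°  [linear pair at B on UH]
2. ∠HFU = 62°  [R on ray FU]
3. ∠FHU = 31°  [RB∥FH, corresponding at B]
4. ∠FUH = 87°  [△UFH]
5. ∠BUR = 87°  [R on UF, B on UH]

∠BUR = 87°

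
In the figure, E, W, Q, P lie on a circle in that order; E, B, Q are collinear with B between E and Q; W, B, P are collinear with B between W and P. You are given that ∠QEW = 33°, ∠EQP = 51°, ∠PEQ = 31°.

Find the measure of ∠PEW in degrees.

1. ∠QPW = 33°  [same arc WQ]
2. ∠PWQ = 31°  [same arc QP]
3. ∠PQW = 116°  [△WQP]
4. ∠PEW = 64°  [cyclic EWQP, opposite ∠E+∠Q]

∠PEW = 64°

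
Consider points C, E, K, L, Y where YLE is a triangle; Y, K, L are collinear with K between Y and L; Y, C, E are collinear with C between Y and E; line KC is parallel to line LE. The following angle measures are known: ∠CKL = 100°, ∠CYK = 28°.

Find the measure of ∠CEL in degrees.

1. ∠CKY = 80°  [linear pair at K on YL]
2. ∠KCY = 72°  [△YKC]
3. ∠ECK = 108°  [linear pair at C on YE]
4. ∠CEL = 72°  [KC∥LE, co-interior at E–C]

∠CEL = 72°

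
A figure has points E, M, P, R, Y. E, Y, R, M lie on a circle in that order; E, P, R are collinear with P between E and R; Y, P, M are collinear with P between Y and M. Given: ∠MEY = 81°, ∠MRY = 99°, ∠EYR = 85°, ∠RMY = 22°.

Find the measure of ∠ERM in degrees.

∠ERM = 26°

1. ∠MYR = 59°  [△YRM]
2. ∠EMR = 95°  [cyclic EYRM, opposite ∠Y+∠M]
3. ∠MER = 59°  [same arc RM]
4. ∠ERM = 26°  [△ERM]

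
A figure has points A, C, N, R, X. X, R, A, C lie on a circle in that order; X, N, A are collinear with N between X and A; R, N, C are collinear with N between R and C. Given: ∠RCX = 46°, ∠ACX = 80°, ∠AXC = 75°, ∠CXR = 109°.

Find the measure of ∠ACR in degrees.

∠ACR = 34°

1. ∠CNX = 59°  [△XNC]
2. ∠CAX = 25°  [△XAC]
3. ∠ANC = 121°  [linear pair at N on XA]
4. ∠ACR = 34°  [△ANC]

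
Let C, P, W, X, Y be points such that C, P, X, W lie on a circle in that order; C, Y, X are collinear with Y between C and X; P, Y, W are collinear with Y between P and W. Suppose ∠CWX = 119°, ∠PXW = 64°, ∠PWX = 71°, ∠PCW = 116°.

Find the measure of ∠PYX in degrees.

1. ∠CPX = 61°  [cyclic CPXW, opposite ∠P+∠W]
2. ∠WPX = 45°  [△PXW]
3. ∠PCX = 71°  [same arc PX]
4. ∠CXP = 48°  [△CPX]
5. ∠PYX = 87°  [△PYX]

∠PYX = 87°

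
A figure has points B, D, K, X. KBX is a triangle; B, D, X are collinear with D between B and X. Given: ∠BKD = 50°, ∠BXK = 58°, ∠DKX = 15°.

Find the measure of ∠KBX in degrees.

1. ∠DXK = 58°  [D on ray XB]
2. ∠KDX = 107°  [△KDX]
3. ∠BDK = 73°  [linear pair at D on BX]
4. ∠DBK = 57°  [△KBD]
5. ∠KBX = 57°  [D on ray BX]

∠KBX = 57°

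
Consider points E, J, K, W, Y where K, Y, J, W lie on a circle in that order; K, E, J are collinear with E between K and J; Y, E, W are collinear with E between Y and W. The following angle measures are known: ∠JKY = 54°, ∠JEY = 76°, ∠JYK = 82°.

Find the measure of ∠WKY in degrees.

∠WKY = 114°

1. ∠JWY = 54°  [same arc YJ]
2. ∠KJY = 44°  [△KYJ]
3. ∠JYW = 60°  [△YEJ]
4. ∠WJY = 66°  [△YJW]
5. ∠WKY = 114°  [cyclic KYJW, opposite ∠K+∠J]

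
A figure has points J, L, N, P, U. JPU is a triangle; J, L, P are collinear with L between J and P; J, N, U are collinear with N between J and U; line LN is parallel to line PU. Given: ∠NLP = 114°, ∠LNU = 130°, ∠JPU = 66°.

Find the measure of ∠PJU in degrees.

∠PJU = 64°

1. ∠JLN = 66°  [linear pair at L on JP]
2. ∠JNL = 50°  [linear pair at N on JU]
3. ∠LJN = 64°  [△JLN]
4. ∠PJU = 64°  [L on JP, N on JU]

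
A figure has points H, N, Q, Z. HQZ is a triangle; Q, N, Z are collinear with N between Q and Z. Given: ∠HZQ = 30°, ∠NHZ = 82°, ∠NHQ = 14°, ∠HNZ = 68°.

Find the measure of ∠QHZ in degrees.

1. ∠HNQ = 112°  [linear pair at N on QZ]
2. ∠HQN = 54°  [△HQN]
3. ∠HQZ = 54°  [N on ray QZ]
4. ∠QHZ = 96°  [△HQZ]

∠QHZ = 96°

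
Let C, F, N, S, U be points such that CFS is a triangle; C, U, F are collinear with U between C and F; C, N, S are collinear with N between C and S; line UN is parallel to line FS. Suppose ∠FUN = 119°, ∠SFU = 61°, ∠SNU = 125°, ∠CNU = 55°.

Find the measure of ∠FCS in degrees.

1. ∠CFS = 61°  [U on ray FC]
2. ∠CSF = 55°  [UN∥FS, corresponding at N]
3. ∠FCS = 64°  [△CFS]

∠FCS = 64°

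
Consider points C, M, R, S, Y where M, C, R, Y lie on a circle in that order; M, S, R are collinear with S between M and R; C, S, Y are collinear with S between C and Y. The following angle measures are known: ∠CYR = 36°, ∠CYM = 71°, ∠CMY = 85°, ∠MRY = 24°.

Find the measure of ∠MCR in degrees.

1. ∠CMR = 36°  [same arc CR]
2. ∠CRM = 71°  [same arc MC]
3. ∠MCR = 73°  [△MCR]

∠MCR = 73°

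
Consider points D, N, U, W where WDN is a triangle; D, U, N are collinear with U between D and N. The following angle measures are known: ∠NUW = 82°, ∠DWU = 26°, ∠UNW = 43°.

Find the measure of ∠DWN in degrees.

1. ∠DUW = 98°  [linear pair at U on DN]
2. ∠UDW = 56°  [△WDU]
3. ∠DNW = 43°  [U on ray ND]
4. ∠NDW = 56°  [U on ray DN]
5. ∠DWN = 81°  [△WDN]

∠DWN = 81°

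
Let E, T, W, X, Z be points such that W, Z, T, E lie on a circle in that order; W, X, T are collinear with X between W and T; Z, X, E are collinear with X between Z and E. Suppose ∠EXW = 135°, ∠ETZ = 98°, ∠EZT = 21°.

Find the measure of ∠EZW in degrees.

∠EZW = 74°

1. ∠TXZ = 135°  [vertical angles at X]
2. ∠TEZ = 61°  [△ZTE]
3. ∠WXZ = 45°  [linear pair at X on WT]
4. ∠TWZ = 61°  [same arc ZT]
5. ∠EZW = 74°  [△WXZ]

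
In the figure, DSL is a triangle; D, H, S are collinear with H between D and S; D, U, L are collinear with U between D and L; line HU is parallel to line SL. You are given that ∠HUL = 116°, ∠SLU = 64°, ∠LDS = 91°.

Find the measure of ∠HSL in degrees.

1. ∠DLS = 64°  [U on ray LD]
2. ∠DSL = 25°  [△DSL]
3. ∠HSL = 25°  [H on ray SD]

∠HSL = 25°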